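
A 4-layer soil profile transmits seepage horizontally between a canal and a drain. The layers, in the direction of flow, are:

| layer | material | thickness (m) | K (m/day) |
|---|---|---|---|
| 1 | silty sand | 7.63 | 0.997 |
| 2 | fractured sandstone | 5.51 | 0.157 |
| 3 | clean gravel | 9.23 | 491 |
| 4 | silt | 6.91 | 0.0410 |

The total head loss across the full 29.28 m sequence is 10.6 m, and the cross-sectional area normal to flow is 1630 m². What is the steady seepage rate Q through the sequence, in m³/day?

Flow is perpendicular to layering, so the layers act in series and the equivalent K is the thickness-weighted harmonic mean.
Total thickness L = 7.63 + 5.51 + 9.23 + 6.91 = 29.28 m.
Σ(b_i/K_i) = 7.63/0.997 + 5.51/0.157 + 9.23/491 + 6.91/0.0410 = 211.3 d.
K_eq = L / Σ(b_i/K_i) = 29.28 / 211.3 = 0.1386 m/day.
Q = K_eq · A · (Δh/L) = 0.1386 × 1630 × (10.6/29.28) = 81.77 m³/day.

81.8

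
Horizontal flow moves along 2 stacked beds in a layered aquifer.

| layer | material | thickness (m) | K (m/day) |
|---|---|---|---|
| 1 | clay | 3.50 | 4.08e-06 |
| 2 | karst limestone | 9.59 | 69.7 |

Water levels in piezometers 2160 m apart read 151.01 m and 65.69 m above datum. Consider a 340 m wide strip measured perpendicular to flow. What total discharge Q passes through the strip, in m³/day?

Flow is parallel to layering, so each bed carries its own Darcy discharge and the transmissivities add.
Σ(K_i·b_i) = 4.08e-06×3.50 + 69.7×9.59 = 668.4 m²/day.
Hydraulic gradient i = (151.01 − 65.69) / 2160 = 85.32 / 2160 = 0.03950.
Q = Σ(K_i·b_i) · W · i = 668.4 × 340 × 0.03950 = 8977 m³/day.

8980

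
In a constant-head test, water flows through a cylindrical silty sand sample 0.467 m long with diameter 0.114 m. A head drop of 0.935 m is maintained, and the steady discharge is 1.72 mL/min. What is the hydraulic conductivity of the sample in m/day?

Cross-sectional area A = π·(d/2)² = π × (0.114/2)² = 0.01021 m².
Convert discharge: 1.72 mL/min = 2.867e-08 m³/s.
Darcy's law rearranged: K = Q·L / (A·Δh) = 2.867e-08 × 0.467 / (0.01021 × 0.935) = 1.403e-06 m/s = 0.1212 m/day.

0.121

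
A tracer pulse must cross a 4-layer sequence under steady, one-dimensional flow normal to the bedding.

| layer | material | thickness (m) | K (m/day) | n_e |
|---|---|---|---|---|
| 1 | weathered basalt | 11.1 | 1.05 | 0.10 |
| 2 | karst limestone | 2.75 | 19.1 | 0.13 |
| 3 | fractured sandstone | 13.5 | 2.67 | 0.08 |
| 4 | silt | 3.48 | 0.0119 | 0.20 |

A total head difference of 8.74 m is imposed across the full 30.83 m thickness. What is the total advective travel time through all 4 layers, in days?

114

With flow normal to the layers, continuity requires the same specific discharge q through every layer.
Σ(b_i/K_i) = 11.1/1.05 + 2.75/19.1 + 13.5/2.67 + 3.48/0.0119 = 308.2 d.
q = Δh / Σ(b_i/K_i) = 8.74 / 308.2 = 0.02836 m/day.
In each layer the seepage velocity is v_i = q/n_i, so the layer transit time is t_i = b_i·n_i / q:
  layer 1 (weathered basalt): t_1 = 11.1 × 0.10 / 0.02836 = 39.14 d
  layer 2 (karst limestone): t_2 = 2.75 × 0.13 / 0.02836 = 12.61 d
  layer 3 (fractured sandstone): t_3 = 13.5 × 0.08 / 0.02836 = 38.09 d
  layer 4 (silt): t_4 = 3.48 × 0.20 / 0.02836 = 24.54 d
Total t = Σ t_i = 114.4 days.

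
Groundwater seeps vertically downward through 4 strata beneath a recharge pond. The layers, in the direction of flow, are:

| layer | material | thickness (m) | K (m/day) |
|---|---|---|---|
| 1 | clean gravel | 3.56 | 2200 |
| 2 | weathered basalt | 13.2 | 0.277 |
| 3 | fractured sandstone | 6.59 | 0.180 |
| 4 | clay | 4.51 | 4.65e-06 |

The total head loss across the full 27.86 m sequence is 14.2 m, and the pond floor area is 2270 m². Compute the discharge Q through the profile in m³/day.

0.0332

Flow is perpendicular to layering, so the layers act in series and the equivalent K is the thickness-weighted harmonic mean.
Total thickness L = 3.56 + 13.2 + 6.59 + 4.51 = 27.86 m.
Σ(b_i/K_i) = 3.56/2200 + 13.2/0.277 + 6.59/0.180 + 4.51/4.65e-06 = 9.700e+05 d.
K_eq = L / Σ(b_i/K_i) = 27.86 / 9.700e+05 = 2.872e-05 m/day.
Q = K_eq · A · (Δh/L) = 2.872e-05 × 2270 × (14.2/27.86) = 0.03323 m³/day.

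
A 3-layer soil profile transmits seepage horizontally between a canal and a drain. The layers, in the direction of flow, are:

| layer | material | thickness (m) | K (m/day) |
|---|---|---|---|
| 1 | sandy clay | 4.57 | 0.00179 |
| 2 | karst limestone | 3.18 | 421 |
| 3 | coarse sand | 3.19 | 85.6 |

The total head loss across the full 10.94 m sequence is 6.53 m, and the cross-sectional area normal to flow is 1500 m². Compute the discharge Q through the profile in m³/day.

Flow is perpendicular to layering, so the layers act in series and the equivalent K is the thickness-weighted harmonic mean.
Total thickness L = 4.57 + 3.18 + 3.19 = 10.94 m.
Σ(b_i/K_i) = 4.57/0.00179 + 3.18/421 + 3.19/85.6 = 2553 d.
K_eq = L / Σ(b_i/K_i) = 10.94 / 2553 = 0.004285 m/day.
Q = K_eq · A · (Δh/L) = 0.004285 × 1500 × (6.53/10.94) = 3.836 m³/day.

3.84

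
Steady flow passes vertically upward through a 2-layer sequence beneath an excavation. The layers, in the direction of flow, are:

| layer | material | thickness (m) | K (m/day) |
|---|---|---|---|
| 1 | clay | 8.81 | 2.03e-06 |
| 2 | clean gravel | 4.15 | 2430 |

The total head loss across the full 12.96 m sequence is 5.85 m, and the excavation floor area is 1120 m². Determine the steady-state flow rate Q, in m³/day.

0.00151

Flow is perpendicular to layering, so the layers act in series and the equivalent K is the thickness-weighted harmonic mean.
Total thickness L = 8.81 + 4.15 = 12.96 m.
Σ(b_i/K_i) = 8.81/2.03e-06 + 4.15/2430 = 4.340e+06 d.
K_eq = L / Σ(b_i/K_i) = 12.96 / 4.340e+06 = 2.986e-06 m/day.
Q = K_eq · A · (Δh/L) = 2.986e-06 × 1120 × (5.85/12.96) = 0.001510 m³/day.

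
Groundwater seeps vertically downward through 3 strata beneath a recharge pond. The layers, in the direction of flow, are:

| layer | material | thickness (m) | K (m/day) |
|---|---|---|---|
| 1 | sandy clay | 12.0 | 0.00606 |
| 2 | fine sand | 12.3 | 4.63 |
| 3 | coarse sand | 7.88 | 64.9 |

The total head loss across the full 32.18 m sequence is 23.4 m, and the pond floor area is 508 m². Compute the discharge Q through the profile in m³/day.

5.99

Flow is perpendicular to layering, so the layers act in series and the equivalent K is the thickness-weighted harmonic mean.
Total thickness L = 12.0 + 12.3 + 7.88 = 32.18 m.
Σ(b_i/K_i) = 12.0/0.00606 + 12.3/4.63 + 7.88/64.9 = 1983 d.
K_eq = L / Σ(b_i/K_i) = 32.18 / 1983 = 0.01623 m/day.
Q = K_eq · A · (Δh/L) = 0.01623 × 508 × (23.4/32.18) = 5.995 m³/day.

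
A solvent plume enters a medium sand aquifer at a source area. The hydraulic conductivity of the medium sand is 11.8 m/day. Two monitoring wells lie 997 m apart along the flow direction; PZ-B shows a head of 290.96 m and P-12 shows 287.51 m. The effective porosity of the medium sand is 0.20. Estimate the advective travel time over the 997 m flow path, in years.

Hydraulic gradient i = (290.96 − 287.51) / 997 = 3.45 / 997 = 0.003460.
Darcy flux q = K · i = 11.80 × 0.003460 = 0.04083 m/day.
Seepage velocity v = q / n_e = 0.04083 / 0.20 = 0.2042 m/day.
Travel time t = L / v = 997 / 0.2042 = 4883 days = 13.37 years.

13.4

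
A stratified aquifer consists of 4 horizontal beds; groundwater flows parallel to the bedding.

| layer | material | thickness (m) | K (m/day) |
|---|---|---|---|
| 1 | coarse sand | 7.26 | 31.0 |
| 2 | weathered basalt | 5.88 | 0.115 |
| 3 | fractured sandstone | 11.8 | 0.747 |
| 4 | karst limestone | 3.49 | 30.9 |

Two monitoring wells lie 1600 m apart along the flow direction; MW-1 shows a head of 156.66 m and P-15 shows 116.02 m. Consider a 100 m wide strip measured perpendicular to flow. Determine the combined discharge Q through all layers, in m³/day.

Flow is parallel to layering, so each bed carries its own Darcy discharge and the transmissivities add.
Σ(K_i·b_i) = 31.0×7.26 + 0.115×5.88 + 0.747×11.8 + 30.9×3.49 = 342.4 m²/day.
Hydraulic gradient i = (156.66 − 116.02) / 1600 = 40.64 / 1600 = 0.02540.
Q = Σ(K_i·b_i) · W · i = 342.4 × 100 × 0.02540 = 869.7 m³/day.

870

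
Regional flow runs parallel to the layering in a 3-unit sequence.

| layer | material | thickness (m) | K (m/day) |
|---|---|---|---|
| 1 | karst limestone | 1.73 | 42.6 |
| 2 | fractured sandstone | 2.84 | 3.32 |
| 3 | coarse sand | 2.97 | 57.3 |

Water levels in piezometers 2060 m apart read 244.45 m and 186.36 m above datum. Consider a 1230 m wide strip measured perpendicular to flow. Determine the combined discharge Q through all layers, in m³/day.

Flow is parallel to layering, so each bed carries its own Darcy discharge and the transmissivities add.
Σ(K_i·b_i) = 42.6×1.73 + 3.32×2.84 + 57.3×2.97 = 253.3 m²/day.
Hydraulic gradient i = (244.45 − 186.36) / 2060 = 58.09 / 2060 = 0.02820.
Q = Σ(K_i·b_i) · W · i = 253.3 × 1230 × 0.02820 = 8786 m³/day.

8790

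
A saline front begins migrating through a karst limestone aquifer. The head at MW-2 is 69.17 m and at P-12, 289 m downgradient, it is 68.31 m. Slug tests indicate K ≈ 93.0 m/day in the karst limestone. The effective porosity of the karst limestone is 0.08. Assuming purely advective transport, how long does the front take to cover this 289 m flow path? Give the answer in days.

83.5

Hydraulic gradient i = (69.17 − 68.31) / 289 = 0.86 / 289 = 0.002976.
Darcy flux q = K · i = 93.00 × 0.002976 = 0.2767 m/day.
Seepage velocity v = q / n_e = 0.2767 / 0.08 = 3.459 m/day.
Travel time t = L / v = 289 / 3.459 = 83.54 days.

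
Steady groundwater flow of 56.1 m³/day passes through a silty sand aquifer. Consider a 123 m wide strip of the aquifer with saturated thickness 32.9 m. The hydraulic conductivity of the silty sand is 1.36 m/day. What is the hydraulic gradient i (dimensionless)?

0.0102

Cross-sectional area A = 123 × 32.9 = 4047 m².
From Q = K·A·i, i = Q / (K·A) = 56.1 / (1.360 × 4047) = 0.01019.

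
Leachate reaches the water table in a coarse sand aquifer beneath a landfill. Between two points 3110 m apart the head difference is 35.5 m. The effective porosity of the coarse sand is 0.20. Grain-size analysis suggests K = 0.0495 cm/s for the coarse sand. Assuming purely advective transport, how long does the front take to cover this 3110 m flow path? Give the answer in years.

Convert K: 0.0495 cm/s × 864 = 42.77 m/day.
Hydraulic gradient i = Δh / L = 35.5 / 3110 = 0.01141.
Darcy flux q = K · i = 42.77 × 0.01141 = 0.4882 m/day.
Seepage velocity v = q / n_e = 0.4882 / 0.20 = 2.441 m/day.
Travel time t = L / v = 3110 / 2.441 = 1274 days = 3.488 years.

3.49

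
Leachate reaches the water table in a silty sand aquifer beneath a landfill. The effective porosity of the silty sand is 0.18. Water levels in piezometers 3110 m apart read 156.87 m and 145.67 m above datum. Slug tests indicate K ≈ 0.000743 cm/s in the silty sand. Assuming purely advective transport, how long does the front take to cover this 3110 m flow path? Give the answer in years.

663

Convert K: 0.000743 cm/s × 864 = 0.6420 m/day.
Hydraulic gradient i = (156.87 − 145.67) / 3110 = 11.2 / 3110 = 0.003601.
Darcy flux q = K · i = 0.6420 × 0.003601 = 0.002312 m/day.
Seepage velocity v = q / n_e = 0.002312 / 0.18 = 0.01284 m/day.
Travel time t = L / v = 3110 / 0.01284 = 2.421e+05 days = 663.0 years.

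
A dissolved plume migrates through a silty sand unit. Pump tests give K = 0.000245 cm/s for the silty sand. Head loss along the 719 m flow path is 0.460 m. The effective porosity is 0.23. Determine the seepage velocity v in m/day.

Convert K: 0.000245 cm/s × 864 = 0.2117 m/day.
Hydraulic gradient i = Δh / L = 0.460 / 719 = 0.0006398.
Darcy flux q = K · i = 0.2117 × 0.0006398 = 0.0001354 m/day.
Seepage velocity v = q / n_e = 0.0001354 / 0.23 = 0.0005888 m/day.

0.000589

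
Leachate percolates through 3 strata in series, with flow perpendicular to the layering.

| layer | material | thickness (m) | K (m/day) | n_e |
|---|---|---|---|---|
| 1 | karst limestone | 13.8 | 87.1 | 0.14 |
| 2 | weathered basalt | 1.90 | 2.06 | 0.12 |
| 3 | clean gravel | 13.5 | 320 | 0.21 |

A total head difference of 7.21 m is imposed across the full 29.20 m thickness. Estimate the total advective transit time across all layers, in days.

0.778

With flow normal to the layers, continuity requires the same specific discharge q through every layer.
Σ(b_i/K_i) = 13.8/87.1 + 1.90/2.06 + 13.5/320 = 1.123 d.
q = Δh / Σ(b_i/K_i) = 7.21 / 1.123 = 6.421 m/day.
In each layer the seepage velocity is v_i = q/n_i, so the layer transit time is t_i = b_i·n_i / q:
  layer 1 (karst limestone): t_1 = 13.8 × 0.14 / 6.421 = 0.3009 d
  layer 2 (weathered basalt): t_2 = 1.90 × 0.12 / 6.421 = 0.03551 d
  layer 3 (clean gravel): t_3 = 13.5 × 0.21 / 6.421 = 0.4416 d
Total t = Σ t_i = 0.7780 days.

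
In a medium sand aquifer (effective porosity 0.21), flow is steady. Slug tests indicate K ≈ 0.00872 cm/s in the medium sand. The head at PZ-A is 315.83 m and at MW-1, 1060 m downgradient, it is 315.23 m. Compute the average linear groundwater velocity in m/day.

Convert K: 0.00872 cm/s × 864 = 7.534 m/day.
Hydraulic gradient i = (315.83 − 315.23) / 1060 = 0.6 / 1060 = 0.0005660.
Darcy flux q = K · i = 7.534 × 0.0005660 = 0.004265 m/day.
Seepage velocity v = q / n_e = 0.004265 / 0.21 = 0.02031 m/day.

0.0203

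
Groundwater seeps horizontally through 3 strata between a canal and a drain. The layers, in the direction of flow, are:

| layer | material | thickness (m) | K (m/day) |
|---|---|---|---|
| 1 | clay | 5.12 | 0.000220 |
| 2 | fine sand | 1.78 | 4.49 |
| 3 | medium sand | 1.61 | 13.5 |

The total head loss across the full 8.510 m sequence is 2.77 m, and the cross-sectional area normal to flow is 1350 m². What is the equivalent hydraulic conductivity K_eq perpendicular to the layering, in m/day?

0.000366

Flow is perpendicular to layering, so the layers act in series and the equivalent K is the thickness-weighted harmonic mean.
Total thickness L = 5.12 + 1.78 + 1.61 = 8.510 m.
Σ(b_i/K_i) = 5.12/0.000220 + 1.78/4.49 + 1.61/13.5 = 23273 d.
K_eq = L / Σ(b_i/K_i) = 8.510 / 23273 = 0.0003657 m/day.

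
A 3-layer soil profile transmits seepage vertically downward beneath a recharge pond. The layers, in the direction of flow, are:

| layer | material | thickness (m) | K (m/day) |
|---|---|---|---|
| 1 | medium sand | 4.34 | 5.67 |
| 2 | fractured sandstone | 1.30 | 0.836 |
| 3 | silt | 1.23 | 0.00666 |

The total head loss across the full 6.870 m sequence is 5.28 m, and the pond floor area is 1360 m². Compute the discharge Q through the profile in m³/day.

Flow is perpendicular to layering, so the layers act in series and the equivalent K is the thickness-weighted harmonic mean.
Total thickness L = 4.34 + 1.30 + 1.23 = 6.870 m.
Σ(b_i/K_i) = 4.34/5.67 + 1.30/0.836 + 1.23/0.00666 = 187.0 d.
K_eq = L / Σ(b_i/K_i) = 6.870 / 187.0 = 0.03674 m/day.
Q = K_eq · A · (Δh/L) = 0.03674 × 1360 × (5.28/6.870) = 38.40 m³/day.

38.4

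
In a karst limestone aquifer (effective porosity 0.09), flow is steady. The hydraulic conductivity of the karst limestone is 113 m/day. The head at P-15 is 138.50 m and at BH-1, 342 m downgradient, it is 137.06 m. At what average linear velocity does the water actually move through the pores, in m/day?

5.29

Hydraulic gradient i = (138.50 − 137.06) / 342 = 1.44 / 342 = 0.004211.
Darcy flux q = K · i = 113.0 × 0.004211 = 0.4758 m/day.
Seepage velocity v = q / n_e = 0.4758 / 0.09 = 5.287 m/day.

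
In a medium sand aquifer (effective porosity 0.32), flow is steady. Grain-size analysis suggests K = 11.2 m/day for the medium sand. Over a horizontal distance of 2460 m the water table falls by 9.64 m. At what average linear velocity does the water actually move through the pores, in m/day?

Hydraulic gradient i = Δh / L = 9.64 / 2460 = 0.003919.
Darcy flux q = K · i = 11.20 × 0.003919 = 0.04389 m/day.
Seepage velocity v = q / n_e = 0.04389 / 0.32 = 0.1372 m/day.

0.137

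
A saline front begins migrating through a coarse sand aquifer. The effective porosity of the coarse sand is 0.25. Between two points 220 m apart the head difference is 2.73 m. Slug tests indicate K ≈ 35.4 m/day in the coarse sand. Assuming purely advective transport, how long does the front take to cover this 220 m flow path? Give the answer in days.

Hydraulic gradient i = Δh / L = 2.73 / 220 = 0.01241.
Darcy flux q = K · i = 35.40 × 0.01241 = 0.4393 m/day.
Seepage velocity v = q / n_e = 0.4393 / 0.25 = 1.757 m/day.
Travel time t = L / v = 220 / 1.757 = 125.2 days.

125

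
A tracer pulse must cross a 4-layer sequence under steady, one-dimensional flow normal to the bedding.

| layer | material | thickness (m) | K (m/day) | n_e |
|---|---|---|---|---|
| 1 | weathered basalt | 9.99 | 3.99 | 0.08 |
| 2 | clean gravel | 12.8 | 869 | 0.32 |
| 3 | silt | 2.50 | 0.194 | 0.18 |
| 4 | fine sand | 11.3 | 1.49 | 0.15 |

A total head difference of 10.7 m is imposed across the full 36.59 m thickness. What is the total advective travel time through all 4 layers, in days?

With flow normal to the layers, continuity requires the same specific discharge q through every layer.
Σ(b_i/K_i) = 9.99/3.99 + 12.8/869 + 2.50/0.194 + 11.3/1.49 = 22.99 d.
q = Δh / Σ(b_i/K_i) = 10.7 / 22.99 = 0.4654 m/day.
In each layer the seepage velocity is v_i = q/n_i, so the layer transit time is t_i = b_i·n_i / q:
  layer 1 (weathered basalt): t_1 = 9.99 × 0.08 / 0.4654 = 1.717 d
  layer 2 (clean gravel): t_2 = 12.8 × 0.32 / 0.4654 = 8.800 d
  layer 3 (silt): t_3 = 2.50 × 0.18 / 0.4654 = 0.9668 d
  layer 4 (fine sand): t_4 = 11.3 × 0.15 / 0.4654 = 3.642 d
Total t = Σ t_i = 15.13 days.

15.1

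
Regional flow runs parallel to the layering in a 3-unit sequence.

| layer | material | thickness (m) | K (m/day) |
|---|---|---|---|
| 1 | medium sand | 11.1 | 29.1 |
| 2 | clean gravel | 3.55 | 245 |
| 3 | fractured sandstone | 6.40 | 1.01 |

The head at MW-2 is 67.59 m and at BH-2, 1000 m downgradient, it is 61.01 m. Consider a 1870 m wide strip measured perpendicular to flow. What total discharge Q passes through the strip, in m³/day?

Flow is parallel to layering, so each bed carries its own Darcy discharge and the transmissivities add.
Σ(K_i·b_i) = 29.1×11.1 + 245×3.55 + 1.01×6.40 = 1199 m²/day.
Hydraulic gradient i = (67.59 − 61.01) / 1000 = 6.58 / 1000 = 0.006580.
Q = Σ(K_i·b_i) · W · i = 1199 × 1870 × 0.006580 = 14756 m³/day.

14800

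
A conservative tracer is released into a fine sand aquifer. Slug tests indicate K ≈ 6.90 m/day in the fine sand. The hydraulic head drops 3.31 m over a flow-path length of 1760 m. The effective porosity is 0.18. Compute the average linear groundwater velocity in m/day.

0.0721

Hydraulic gradient i = Δh / L = 3.31 / 1760 = 0.001881.
Darcy flux q = K · i = 6.900 × 0.001881 = 0.01298 m/day.
Seepage velocity v = q / n_e = 0.01298 / 0.18 = 0.07209 m/day.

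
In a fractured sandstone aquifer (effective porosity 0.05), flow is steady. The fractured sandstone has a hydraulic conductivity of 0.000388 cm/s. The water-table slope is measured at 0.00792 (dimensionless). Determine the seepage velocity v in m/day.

0.0531

Convert K: 0.000388 cm/s × 864 = 0.3352 m/day.
Hydraulic gradient i = 0.00792.
Darcy flux q = K · i = 0.3352 × 0.007920 = 0.002655 m/day.
Seepage velocity v = q / n_e = 0.002655 / 0.05 = 0.05310 m/day.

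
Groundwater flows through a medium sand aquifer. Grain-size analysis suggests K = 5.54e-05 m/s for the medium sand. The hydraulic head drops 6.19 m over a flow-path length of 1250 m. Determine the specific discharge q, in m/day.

Convert K: 5.54e-05 m/s × 86400 = 4.787 m/day.
Hydraulic gradient i = Δh / L = 6.19 / 1250 = 0.004952.
Specific discharge q = K · i = 4.787 × 0.004952 = 0.02370 m/day.

0.0237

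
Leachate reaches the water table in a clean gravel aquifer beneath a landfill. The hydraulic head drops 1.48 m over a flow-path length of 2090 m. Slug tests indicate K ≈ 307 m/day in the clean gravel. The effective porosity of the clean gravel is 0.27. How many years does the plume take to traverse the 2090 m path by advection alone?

Hydraulic gradient i = Δh / L = 1.48 / 2090 = 0.0007081.
Darcy flux q = K · i = 307.0 × 0.0007081 = 0.2174 m/day.
Seepage velocity v = q / n_e = 0.2174 / 0.27 = 0.8052 m/day.
Travel time t = L / v = 2090 / 0.8052 = 2596 days = 7.107 years.

7.11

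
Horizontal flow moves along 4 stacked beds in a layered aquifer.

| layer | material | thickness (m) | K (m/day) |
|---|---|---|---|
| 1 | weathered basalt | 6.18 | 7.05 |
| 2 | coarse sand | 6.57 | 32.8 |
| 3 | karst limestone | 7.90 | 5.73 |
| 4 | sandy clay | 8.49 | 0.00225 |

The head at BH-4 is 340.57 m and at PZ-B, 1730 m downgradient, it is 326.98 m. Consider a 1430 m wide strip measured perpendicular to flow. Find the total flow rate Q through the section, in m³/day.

3420

Flow is parallel to layering, so each bed carries its own Darcy discharge and the transmissivities add.
Σ(K_i·b_i) = 7.05×6.18 + 32.8×6.57 + 5.73×7.90 + 0.00225×8.49 = 304.4 m²/day.
Hydraulic gradient i = (340.57 − 326.98) / 1730 = 13.59 / 1730 = 0.007855.
Q = Σ(K_i·b_i) · W · i = 304.4 × 1430 × 0.007855 = 3419 m³/day.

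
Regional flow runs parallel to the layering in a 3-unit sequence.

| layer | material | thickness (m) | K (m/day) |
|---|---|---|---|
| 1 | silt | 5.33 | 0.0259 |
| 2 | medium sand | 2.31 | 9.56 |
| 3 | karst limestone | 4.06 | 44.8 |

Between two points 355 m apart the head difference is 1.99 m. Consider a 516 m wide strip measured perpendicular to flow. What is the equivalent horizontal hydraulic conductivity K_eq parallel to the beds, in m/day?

Flow is parallel to layering, so each bed carries its own Darcy discharge and the transmissivities add.
Σ(K_i·b_i) = 0.0259×5.33 + 9.56×2.31 + 44.8×4.06 = 204.1 m²/day.
Total thickness b = 11.70 m, so K_eq = Σ(K_i·b_i)/b = 17.45 m/day.

17.4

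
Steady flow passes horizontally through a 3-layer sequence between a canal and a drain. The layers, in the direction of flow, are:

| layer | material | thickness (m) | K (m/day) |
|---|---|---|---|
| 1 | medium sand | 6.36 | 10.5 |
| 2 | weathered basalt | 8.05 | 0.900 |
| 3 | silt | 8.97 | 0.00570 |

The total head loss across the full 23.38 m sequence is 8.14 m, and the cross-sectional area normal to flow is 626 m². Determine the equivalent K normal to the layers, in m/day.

0.0148

Flow is perpendicular to layering, so the layers act in series and the equivalent K is the thickness-weighted harmonic mean.
Total thickness L = 6.36 + 8.05 + 8.97 = 23.38 m.
Σ(b_i/K_i) = 6.36/10.5 + 8.05/0.900 + 8.97/0.00570 = 1583 d.
K_eq = L / Σ(b_i/K_i) = 23.38 / 1583 = 0.01477 m/day.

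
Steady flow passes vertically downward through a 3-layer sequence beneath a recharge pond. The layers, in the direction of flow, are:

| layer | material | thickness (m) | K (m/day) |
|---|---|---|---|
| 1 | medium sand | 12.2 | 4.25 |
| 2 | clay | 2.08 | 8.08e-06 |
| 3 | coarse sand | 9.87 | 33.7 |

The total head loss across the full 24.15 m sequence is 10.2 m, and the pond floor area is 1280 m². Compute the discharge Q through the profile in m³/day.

Flow is perpendicular to layering, so the layers act in series and the equivalent K is the thickness-weighted harmonic mean.
Total thickness L = 12.2 + 2.08 + 9.87 = 24.15 m.
Σ(b_i/K_i) = 12.2/4.25 + 2.08/8.08e-06 + 9.87/33.7 = 2.574e+05 d.
K_eq = L / Σ(b_i/K_i) = 24.15 / 2.574e+05 = 9.381e-05 m/day.
Q = K_eq · A · (Δh/L) = 9.381e-05 × 1280 × (10.2/24.15) = 0.05072 m³/day.

0.0507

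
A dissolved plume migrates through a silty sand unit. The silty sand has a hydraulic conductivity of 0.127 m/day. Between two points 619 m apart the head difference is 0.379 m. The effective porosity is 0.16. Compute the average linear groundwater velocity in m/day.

0.000486

Hydraulic gradient i = Δh / L = 0.379 / 619 = 0.0006123.
Darcy flux q = K · i = 0.1270 × 0.0006123 = 7.776e-05 m/day.
Seepage velocity v = q / n_e = 7.776e-05 / 0.16 = 0.0004860 m/day.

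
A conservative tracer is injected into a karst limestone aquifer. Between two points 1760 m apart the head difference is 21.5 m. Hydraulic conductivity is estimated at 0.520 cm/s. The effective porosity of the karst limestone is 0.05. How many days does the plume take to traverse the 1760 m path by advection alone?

Convert K: 0.520 cm/s × 864 = 449.3 m/day.
Hydraulic gradient i = Δh / L = 21.5 / 1760 = 0.01222.
Darcy flux q = K · i = 449.3 × 0.01222 = 5.488 m/day.
Seepage velocity v = q / n_e = 5.488 / 0.05 = 109.8 m/day.
Travel time t = L / v = 1760 / 109.8 = 16.03 days.

16.0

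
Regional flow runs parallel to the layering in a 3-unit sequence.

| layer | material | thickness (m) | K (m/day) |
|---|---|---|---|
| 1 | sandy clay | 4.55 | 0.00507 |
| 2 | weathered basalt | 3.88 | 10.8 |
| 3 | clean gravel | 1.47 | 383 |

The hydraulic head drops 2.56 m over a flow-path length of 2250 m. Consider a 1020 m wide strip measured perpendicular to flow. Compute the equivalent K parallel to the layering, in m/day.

61.1

Flow is parallel to layering, so each bed carries its own Darcy discharge and the transmissivities add.
Σ(K_i·b_i) = 0.00507×4.55 + 10.8×3.88 + 383×1.47 = 604.9 m²/day.
Total thickness b = 9.900 m, so K_eq = Σ(K_i·b_i)/b = 61.10 m/day.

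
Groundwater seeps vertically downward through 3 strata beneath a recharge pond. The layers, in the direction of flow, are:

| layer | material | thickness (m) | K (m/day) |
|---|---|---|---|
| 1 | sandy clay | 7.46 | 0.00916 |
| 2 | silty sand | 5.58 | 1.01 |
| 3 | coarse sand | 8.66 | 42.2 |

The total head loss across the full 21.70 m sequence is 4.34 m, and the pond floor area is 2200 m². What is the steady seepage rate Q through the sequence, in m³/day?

Flow is perpendicular to layering, so the layers act in series and the equivalent K is the thickness-weighted harmonic mean.
Total thickness L = 7.46 + 5.58 + 8.66 = 21.70 m.
Σ(b_i/K_i) = 7.46/0.00916 + 5.58/1.01 + 8.66/42.2 = 820.1 d.
K_eq = L / Σ(b_i/K_i) = 21.70 / 820.1 = 0.02646 m/day.
Q = K_eq · A · (Δh/L) = 0.02646 × 2200 × (4.34/21.70) = 11.64 m³/day.

11.6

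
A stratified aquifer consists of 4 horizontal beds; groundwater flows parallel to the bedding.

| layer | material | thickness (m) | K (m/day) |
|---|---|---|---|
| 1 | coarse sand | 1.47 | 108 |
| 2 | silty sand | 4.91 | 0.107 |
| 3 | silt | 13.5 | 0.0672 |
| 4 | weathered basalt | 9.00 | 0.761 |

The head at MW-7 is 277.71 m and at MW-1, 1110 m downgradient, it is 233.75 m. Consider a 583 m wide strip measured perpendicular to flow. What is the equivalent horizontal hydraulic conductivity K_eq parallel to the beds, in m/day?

5.78

Flow is parallel to layering, so each bed carries its own Darcy discharge and the transmissivities add.
Σ(K_i·b_i) = 108×1.47 + 0.107×4.91 + 0.0672×13.5 + 0.761×9.00 = 167.0 m²/day.
Total thickness b = 28.88 m, so K_eq = Σ(K_i·b_i)/b = 5.784 m/day.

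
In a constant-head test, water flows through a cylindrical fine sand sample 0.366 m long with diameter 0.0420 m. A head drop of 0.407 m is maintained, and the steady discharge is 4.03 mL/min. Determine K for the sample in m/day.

Cross-sectional area A = π·(d/2)² = π × (0.0420/2)² = 0.001385 m².
Convert discharge: 4.03 mL/min = 6.717e-08 m³/s.
Darcy's law rearranged: K = Q·L / (A·Δh) = 6.717e-08 × 0.366 / (0.001385 × 0.407) = 4.360e-05 m/s = 3.767 m/day.

3.77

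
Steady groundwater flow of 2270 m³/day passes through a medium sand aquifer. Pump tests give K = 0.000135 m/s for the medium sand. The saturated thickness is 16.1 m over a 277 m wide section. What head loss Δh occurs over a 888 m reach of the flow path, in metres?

Convert K: 0.000135 m/s × 86400 = 11.66 m/day.
Cross-sectional area A = 277 × 16.1 = 4460 m².
From Q = K·A·i, i = Q / (K·A) = 2270 / (11.66 × 4460) = 0.04364.
Head loss Δh = i · L = 0.04364 × 888 = 38.75 m.

38.8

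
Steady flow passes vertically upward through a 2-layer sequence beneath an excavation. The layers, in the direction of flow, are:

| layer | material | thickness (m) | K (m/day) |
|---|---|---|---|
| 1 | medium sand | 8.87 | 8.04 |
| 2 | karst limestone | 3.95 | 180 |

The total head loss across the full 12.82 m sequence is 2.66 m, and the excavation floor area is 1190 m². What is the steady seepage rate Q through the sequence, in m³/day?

Flow is perpendicular to layering, so the layers act in series and the equivalent K is the thickness-weighted harmonic mean.
Total thickness L = 8.87 + 3.95 = 12.82 m.
Σ(b_i/K_i) = 8.87/8.04 + 3.95/180 = 1.125 d.
K_eq = L / Σ(b_i/K_i) = 12.82 / 1.125 = 11.39 m/day.
Q = K_eq · A · (Δh/L) = 11.39 × 1190 × (2.66/12.82) = 2813 m³/day.

2810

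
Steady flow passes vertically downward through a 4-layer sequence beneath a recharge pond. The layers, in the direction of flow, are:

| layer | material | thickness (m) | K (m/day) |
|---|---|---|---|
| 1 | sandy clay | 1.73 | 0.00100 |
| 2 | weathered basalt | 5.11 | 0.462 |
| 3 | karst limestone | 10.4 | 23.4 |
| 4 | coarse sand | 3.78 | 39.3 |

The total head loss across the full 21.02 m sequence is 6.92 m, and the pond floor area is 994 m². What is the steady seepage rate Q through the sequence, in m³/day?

Flow is perpendicular to layering, so the layers act in series and the equivalent K is the thickness-weighted harmonic mean.
Total thickness L = 1.73 + 5.11 + 10.4 + 3.78 = 21.02 m.
Σ(b_i/K_i) = 1.73/0.00100 + 5.11/0.462 + 10.4/23.4 + 3.78/39.3 = 1742 d.
K_eq = L / Σ(b_i/K_i) = 21.02 / 1742 = 0.01207 m/day.
Q = K_eq · A · (Δh/L) = 0.01207 × 994 × (6.92/21.02) = 3.950 m³/day.

3.95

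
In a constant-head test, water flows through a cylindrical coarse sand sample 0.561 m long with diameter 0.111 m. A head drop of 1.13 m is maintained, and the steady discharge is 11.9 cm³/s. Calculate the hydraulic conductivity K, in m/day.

52.7

Cross-sectional area A = π·(d/2)² = π × (0.111/2)² = 0.009677 m².
Convert discharge: 11.9 cm³/s = 1.190e-05 m³/s.
Darcy's law rearranged: K = Q·L / (A·Δh) = 1.190e-05 × 0.561 / (0.009677 × 1.13) = 0.0006105 m/s = 52.75 m/day.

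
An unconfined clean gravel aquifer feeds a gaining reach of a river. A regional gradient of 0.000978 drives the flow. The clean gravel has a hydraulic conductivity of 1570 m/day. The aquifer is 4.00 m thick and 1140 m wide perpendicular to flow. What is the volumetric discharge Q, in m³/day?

7000

Cross-sectional area A = 1140 × 4.00 = 4560 m².
Hydraulic gradient i = 0.000978.
Darcy's law: Q = K · A · i = 1570 × 4560 × 0.0009780 = 7002 m³/day.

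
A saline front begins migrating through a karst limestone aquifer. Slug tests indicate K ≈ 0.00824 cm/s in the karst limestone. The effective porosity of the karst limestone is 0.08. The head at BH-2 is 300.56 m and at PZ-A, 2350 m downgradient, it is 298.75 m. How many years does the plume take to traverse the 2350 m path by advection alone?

Convert K: 0.00824 cm/s × 864 = 7.119 m/day.
Hydraulic gradient i = (300.56 − 298.75) / 2350 = 1.81 / 2350 = 0.0007702.
Darcy flux q = K · i = 7.119 × 0.0007702 = 0.005483 m/day.
Seepage velocity v = q / n_e = 0.005483 / 0.08 = 0.06854 m/day.
Travel time t = L / v = 2350 / 0.06854 = 34285 days = 93.87 years.

93.9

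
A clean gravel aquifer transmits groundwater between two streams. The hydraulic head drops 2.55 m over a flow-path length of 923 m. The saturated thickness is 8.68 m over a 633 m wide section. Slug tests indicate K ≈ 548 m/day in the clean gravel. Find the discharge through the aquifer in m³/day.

8320

Cross-sectional area A = 633 × 8.68 = 5494 m².
Hydraulic gradient i = Δh / L = 2.55 / 923 = 0.002763.
Darcy's law: Q = K · A · i = 548.0 × 5494 × 0.002763 = 8318 m³/day.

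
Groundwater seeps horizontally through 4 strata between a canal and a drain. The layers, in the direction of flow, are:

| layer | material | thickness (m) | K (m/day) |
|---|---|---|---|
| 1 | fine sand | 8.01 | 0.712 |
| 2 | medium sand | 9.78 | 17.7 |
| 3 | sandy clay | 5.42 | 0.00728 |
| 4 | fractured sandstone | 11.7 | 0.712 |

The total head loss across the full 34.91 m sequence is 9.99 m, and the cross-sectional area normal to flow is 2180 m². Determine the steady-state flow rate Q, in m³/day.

Flow is perpendicular to layering, so the layers act in series and the equivalent K is the thickness-weighted harmonic mean.
Total thickness L = 8.01 + 9.78 + 5.42 + 11.7 = 34.91 m.
Σ(b_i/K_i) = 8.01/0.712 + 9.78/17.7 + 5.42/0.00728 + 11.7/0.712 = 772.7 d.
K_eq = L / Σ(b_i/K_i) = 34.91 / 772.7 = 0.04518 m/day.
Q = K_eq · A · (Δh/L) = 0.04518 × 2180 × (9.99/34.91) = 28.18 m³/day.

28.2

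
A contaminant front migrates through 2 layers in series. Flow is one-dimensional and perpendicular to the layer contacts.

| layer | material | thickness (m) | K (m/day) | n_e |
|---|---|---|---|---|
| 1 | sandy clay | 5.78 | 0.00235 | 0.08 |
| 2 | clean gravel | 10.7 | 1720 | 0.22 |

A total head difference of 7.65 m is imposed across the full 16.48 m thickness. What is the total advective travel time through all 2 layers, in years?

With flow normal to the layers, continuity requires the same specific discharge q through every layer.
Σ(b_i/K_i) = 5.78/0.00235 + 10.7/1720 = 2460 d.
q = Δh / Σ(b_i/K_i) = 7.65 / 2460 = 0.003110 m/day.
In each layer the seepage velocity is v_i = q/n_i, so the layer transit time is t_i = b_i·n_i / q:
  layer 1 (sandy clay): t_1 = 5.78 × 0.08 / 0.003110 = 148.7 d
  layer 2 (clean gravel): t_2 = 10.7 × 0.22 / 0.003110 = 756.8 d
Total t = Σ t_i = 905.5 days = 2.479 years.

2.48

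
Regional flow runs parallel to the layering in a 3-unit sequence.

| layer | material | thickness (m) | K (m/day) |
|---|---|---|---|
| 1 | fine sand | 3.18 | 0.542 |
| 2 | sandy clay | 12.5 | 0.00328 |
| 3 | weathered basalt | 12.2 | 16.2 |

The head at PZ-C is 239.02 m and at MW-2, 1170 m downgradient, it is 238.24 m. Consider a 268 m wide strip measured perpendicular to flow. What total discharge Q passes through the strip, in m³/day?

Flow is parallel to layering, so each bed carries its own Darcy discharge and the transmissivities add.
Σ(K_i·b_i) = 0.542×3.18 + 0.00328×12.5 + 16.2×12.2 = 199.4 m²/day.
Hydraulic gradient i = (239.02 − 238.24) / 1170 = 0.78 / 1170 = 0.0006667.
Q = Σ(K_i·b_i) · W · i = 199.4 × 268 × 0.0006667 = 35.63 m³/day.

35.6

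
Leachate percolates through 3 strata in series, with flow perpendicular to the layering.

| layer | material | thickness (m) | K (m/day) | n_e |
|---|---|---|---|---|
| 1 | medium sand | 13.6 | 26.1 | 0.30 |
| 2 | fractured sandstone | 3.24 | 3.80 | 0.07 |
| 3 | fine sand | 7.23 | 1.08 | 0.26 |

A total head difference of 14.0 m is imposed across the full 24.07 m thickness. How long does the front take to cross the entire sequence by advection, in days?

3.57

With flow normal to the layers, continuity requires the same specific discharge q through every layer.
Σ(b_i/K_i) = 13.6/26.1 + 3.24/3.80 + 7.23/1.08 = 8.068 d.
q = Δh / Σ(b_i/K_i) = 14.0 / 8.068 = 1.735 m/day.
In each layer the seepage velocity is v_i = q/n_i, so the layer transit time is t_i = b_i·n_i / q:
  layer 1 (medium sand): t_1 = 13.6 × 0.30 / 1.735 = 2.351 d
  layer 2 (fractured sandstone): t_2 = 3.24 × 0.07 / 1.735 = 0.1307 d
  layer 3 (fine sand): t_3 = 7.23 × 0.26 / 1.735 = 1.083 d
Total t = Σ t_i = 3.565 days.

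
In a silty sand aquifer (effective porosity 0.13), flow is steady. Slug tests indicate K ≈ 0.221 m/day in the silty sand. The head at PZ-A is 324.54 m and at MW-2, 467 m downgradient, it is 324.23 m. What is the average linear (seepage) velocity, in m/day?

0.00113

Hydraulic gradient i = (324.54 − 324.23) / 467 = 0.31 / 467 = 0.0006638.
Darcy flux q = K · i = 0.2210 × 0.0006638 = 0.0001467 m/day.
Seepage velocity v = q / n_e = 0.0001467 / 0.13 = 0.001128 m/day.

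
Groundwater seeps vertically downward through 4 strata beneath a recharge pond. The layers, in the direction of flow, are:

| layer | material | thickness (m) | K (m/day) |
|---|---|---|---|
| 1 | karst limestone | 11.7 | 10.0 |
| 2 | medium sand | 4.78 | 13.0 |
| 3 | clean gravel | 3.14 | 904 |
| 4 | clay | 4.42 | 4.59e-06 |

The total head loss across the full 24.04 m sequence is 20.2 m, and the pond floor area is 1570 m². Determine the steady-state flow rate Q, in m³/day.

0.0329

Flow is perpendicular to layering, so the layers act in series and the equivalent K is the thickness-weighted harmonic mean.
Total thickness L = 11.7 + 4.78 + 3.14 + 4.42 = 24.04 m.
Σ(b_i/K_i) = 11.7/10.0 + 4.78/13.0 + 3.14/904 + 4.42/4.59e-06 = 9.630e+05 d.
K_eq = L / Σ(b_i/K_i) = 24.04 / 9.630e+05 = 2.496e-05 m/day.
Q = K_eq · A · (Δh/L) = 2.496e-05 × 1570 × (20.2/24.04) = 0.03293 m³/day.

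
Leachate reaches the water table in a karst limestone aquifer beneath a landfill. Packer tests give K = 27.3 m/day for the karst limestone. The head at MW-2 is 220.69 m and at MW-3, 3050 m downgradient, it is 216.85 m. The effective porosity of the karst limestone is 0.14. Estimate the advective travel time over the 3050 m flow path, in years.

Hydraulic gradient i = (220.69 − 216.85) / 3050 = 3.84 / 3050 = 0.001259.
Darcy flux q = K · i = 27.30 × 0.001259 = 0.03437 m/day.
Seepage velocity v = q / n_e = 0.03437 / 0.14 = 0.2455 m/day.
Travel time t = L / v = 3050 / 0.2455 = 12423 days = 34.01 years.

34.0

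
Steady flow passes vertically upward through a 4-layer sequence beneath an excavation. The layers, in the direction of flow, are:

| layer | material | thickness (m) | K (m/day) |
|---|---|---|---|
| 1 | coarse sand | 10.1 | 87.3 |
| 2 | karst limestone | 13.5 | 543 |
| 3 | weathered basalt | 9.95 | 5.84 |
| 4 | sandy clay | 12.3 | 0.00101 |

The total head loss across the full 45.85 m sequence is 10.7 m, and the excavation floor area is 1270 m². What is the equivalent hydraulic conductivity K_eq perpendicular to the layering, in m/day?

Flow is perpendicular to layering, so the layers act in series and the equivalent K is the thickness-weighted harmonic mean.
Total thickness L = 10.1 + 13.5 + 9.95 + 12.3 = 45.85 m.
Σ(b_i/K_i) = 10.1/87.3 + 13.5/543 + 9.95/5.84 + 12.3/0.00101 = 12180 d.
K_eq = L / Σ(b_i/K_i) = 45.85 / 12180 = 0.003764 m/day.

0.00376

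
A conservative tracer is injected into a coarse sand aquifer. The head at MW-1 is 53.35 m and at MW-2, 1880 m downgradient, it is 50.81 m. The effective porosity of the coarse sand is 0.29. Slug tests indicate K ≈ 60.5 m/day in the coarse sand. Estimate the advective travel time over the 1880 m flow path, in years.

18.3

Hydraulic gradient i = (53.35 − 50.81) / 1880 = 2.54 / 1880 = 0.001351.
Darcy flux q = K · i = 60.50 × 0.001351 = 0.08174 m/day.
Seepage velocity v = q / n_e = 0.08174 / 0.29 = 0.2819 m/day.
Travel time t = L / v = 1880 / 0.2819 = 6670 days = 18.26 years.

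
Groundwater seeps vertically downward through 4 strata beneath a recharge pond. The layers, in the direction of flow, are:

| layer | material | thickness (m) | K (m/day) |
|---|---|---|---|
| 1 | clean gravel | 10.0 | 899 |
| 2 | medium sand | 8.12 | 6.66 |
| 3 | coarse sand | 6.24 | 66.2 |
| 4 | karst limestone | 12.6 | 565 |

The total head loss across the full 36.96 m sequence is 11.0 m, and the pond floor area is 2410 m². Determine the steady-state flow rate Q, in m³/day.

Flow is perpendicular to layering, so the layers act in series and the equivalent K is the thickness-weighted harmonic mean.
Total thickness L = 10.0 + 8.12 + 6.24 + 12.6 = 36.96 m.
Σ(b_i/K_i) = 10.0/899 + 8.12/6.66 + 6.24/66.2 + 12.6/565 = 1.347 d.
K_eq = L / Σ(b_i/K_i) = 36.96 / 1.347 = 27.44 m/day.
Q = K_eq · A · (Δh/L) = 27.44 × 2410 × (11.0/36.96) = 19682 m³/day.

19700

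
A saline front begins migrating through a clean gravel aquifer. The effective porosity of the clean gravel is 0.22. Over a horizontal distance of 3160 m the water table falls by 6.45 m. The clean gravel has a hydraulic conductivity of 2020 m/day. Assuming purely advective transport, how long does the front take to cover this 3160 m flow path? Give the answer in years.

Hydraulic gradient i = Δh / L = 6.45 / 3160 = 0.002041.
Darcy flux q = K · i = 2020 × 0.002041 = 4.123 m/day.
Seepage velocity v = q / n_e = 4.123 / 0.22 = 18.74 m/day.
Travel time t = L / v = 3160 / 18.74 = 168.6 days = 0.4616 years.

0.462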